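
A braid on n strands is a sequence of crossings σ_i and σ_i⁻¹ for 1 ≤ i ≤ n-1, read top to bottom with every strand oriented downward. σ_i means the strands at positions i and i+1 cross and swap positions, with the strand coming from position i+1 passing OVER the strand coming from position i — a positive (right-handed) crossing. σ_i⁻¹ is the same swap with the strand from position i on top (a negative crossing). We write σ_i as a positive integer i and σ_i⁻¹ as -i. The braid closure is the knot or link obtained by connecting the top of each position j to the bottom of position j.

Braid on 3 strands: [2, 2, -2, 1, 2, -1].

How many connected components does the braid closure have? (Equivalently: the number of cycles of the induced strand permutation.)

Track the strand permutation on 3 strands, starting from identity.
  step 1: s2 swaps positions 2,3 -> [1 3 2]
  step 2: s2 swaps positions 2,3 -> [1 2 3]
  step 3: s2^-1 swaps positions 2,3 -> [1 3 2]
  step 4: s1 swaps positions 1,2 -> [3 1 2]
  step 5: s2 swaps positions 2,3 -> [3 2 1]
  step 6: s1^-1 swaps positions 1,2 -> [2 3 1]
Final permutation (position -> original strand): [2 3 1]
Closure components = cycle count of this permutation = 1.

Answer: 1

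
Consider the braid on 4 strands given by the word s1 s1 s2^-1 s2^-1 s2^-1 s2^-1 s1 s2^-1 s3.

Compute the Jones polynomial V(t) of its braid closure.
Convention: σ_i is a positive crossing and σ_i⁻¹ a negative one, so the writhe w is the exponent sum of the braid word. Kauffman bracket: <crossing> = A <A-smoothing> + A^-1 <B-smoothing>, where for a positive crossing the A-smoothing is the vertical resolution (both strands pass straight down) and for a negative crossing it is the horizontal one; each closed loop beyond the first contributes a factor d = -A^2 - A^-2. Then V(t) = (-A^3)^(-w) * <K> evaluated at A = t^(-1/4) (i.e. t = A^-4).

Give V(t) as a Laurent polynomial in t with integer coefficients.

-t^2 + 2*t - 2 + 4*t^-1 - 4*t^-2 + 4*t^-3 - 3*t^-4 + 2*t^-5 - t^-6

Derivation:
The presented braid s1 s1 s2^-1 s2^-1 s2^-1 s2^-1 s1 s2^-1 s3 on 4 strands reduces by inverse Markov moves (closure unchanged at each step):
  Destabilize: the word has the form β·s3 where s3 occurs only as the final letter (β ∈ B_3); drop it and the last strand → 3 strands.
Reduced to β = s1 s1 s2^-1 s2^-1 s2^-1 s2^-1 s1 s2^-1 on 3 strands, 8 crossings.
Compute on β:
Braid: s1 s1 s2^-1 s2^-1 s2^-1 s2^-1 s1 s2^-1 on 3 strands, 8 crossings.
Writhe w = (#positive) - (#negative) = 3 - 5 = -2.
Computing the Kauffman bracket via state sum. There are 2^8 = 256 states.
Smooth each crossing (0=||, 1=⌣⌢); contribution A^(Σ sign_k(1-2s_k)) * d^(L-1).
Tabulate the states by total A-exponent and number of loops L (A-exp: L × count):
  A^8: L=6 ×1
  A^6: L=5 ×8
  A^4: L=4 ×27, L=6 ×1
  A^2: L=3 ×48, L=5 ×8
  A^0: L=2 ×47, L=4 ×22, L=6 ×1
  A^-2: L=1 ×23, L=3 ×29, L=5 ×4
  A^-4: L=2 ×22, L=4 ×6
  A^-6: L=3 ×8
  A^-8: L=4 ×1
Each group contributes A^e * Σ count * d^(L-1):
Powers of d = -A^2 - A^-2: d^2 = A^4 + 2 + A^-4; d^3 = -A^6 - 3*A^2 - 3*A^-2 - A^-6; d^4 = A^8 + 4*A^4 + 6 + 4*A^-4 + A^-8; d^5 = -A^10 - 5*A^6 - 10*A^2 - 10*A^-2 - 5*A^-6 - A^-10.
  A^8 * (d^5) = -A^18 - 5*A^14 - 10*A^10 - 10*A^6 - 5*A^2 - A^-2
  A^6 * (8*d^4) = 8*A^14 + 32*A^10 + 48*A^6 + 32*A^2 + 8*A^-2
  A^4 * (27*d^3 + d^5) = -A^14 - 32*A^10 - 91*A^6 - 91*A^2 - 32*A^-2 - A^-6
  A^2 * (48*d^2 + 8*d^4) = 8*A^10 + 80*A^6 + 144*A^2 + 80*A^-2 + 8*A^-6
  A^0 * (47*d + 22*d^3 + d^5) = -A^10 - 27*A^6 - 123*A^2 - 123*A^-2 - 27*A^-6 - A^-10
  A^-2 * (23 + 29*d^2 + 4*d^4) = 4*A^6 + 45*A^2 + 105*A^-2 + 45*A^-6 + 4*A^-10
  A^-4 * (22*d + 6*d^3) = -6*A^2 - 40*A^-2 - 40*A^-6 - 6*A^-10
  A^-6 * (8*d^2) = 8*A^-2 + 16*A^-6 + 8*A^-10
  A^-8 * (d^3) = -A^-2 - 3*A^-6 - 3*A^-10 - A^-14
Summing the groups: <K> = -A^18 + 2*A^14 - 3*A^10 + 4*A^6 - 4*A^2 + 4*A^-2 - 2*A^-6 + 2*A^-10 - A^-14
Normalise by the writhe: (-A^3)^(-w) = (-A^3)^(2) = A^6, so f(A) = A^6 * <K> = -A^24 + 2*A^20 - 3*A^16 + 4*A^12 - 4*A^8 + 4*A^4 - 2 + 2*A^-4 - A^-8.
Substitute A = t^(-1/4), i.e. A^e → t^(-e/4): V(t) = -t^2 + 2*t - 2 + 4*t^-1 - 4*t^-2 + 4*t^-3 - 3*t^-4 + 2*t^-5 - t^-6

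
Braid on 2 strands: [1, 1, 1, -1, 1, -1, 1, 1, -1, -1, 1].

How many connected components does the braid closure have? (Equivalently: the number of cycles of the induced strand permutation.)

1

Derivation:
Track the strand permutation on 2 strands, starting from identity.
  step 1: s1 swaps positions 1,2 -> [2 1]
  step 2: s1 swaps positions 1,2 -> [1 2]
  step 3: s1 swaps positions 1,2 -> [2 1]
  step 4: s1^-1 swaps positions 1,2 -> [1 2]
  step 5: s1 swaps positions 1,2 -> [2 1]
  step 6: s1^-1 swaps positions 1,2 -> [1 2]
  step 7: s1 swaps positions 1,2 -> [2 1]
  step 8: s1 swaps positions 1,2 -> [1 2]
  step 9: s1^-1 swaps positions 1,2 -> [2 1]
  step 10: s1^-1 swaps positions 1,2 -> [1 2]
  step 11: s1 swaps positions 1,2 -> [2 1]
Final permutation (position -> original strand): [2 1]
Closure components = cycle count of this permutation = 1.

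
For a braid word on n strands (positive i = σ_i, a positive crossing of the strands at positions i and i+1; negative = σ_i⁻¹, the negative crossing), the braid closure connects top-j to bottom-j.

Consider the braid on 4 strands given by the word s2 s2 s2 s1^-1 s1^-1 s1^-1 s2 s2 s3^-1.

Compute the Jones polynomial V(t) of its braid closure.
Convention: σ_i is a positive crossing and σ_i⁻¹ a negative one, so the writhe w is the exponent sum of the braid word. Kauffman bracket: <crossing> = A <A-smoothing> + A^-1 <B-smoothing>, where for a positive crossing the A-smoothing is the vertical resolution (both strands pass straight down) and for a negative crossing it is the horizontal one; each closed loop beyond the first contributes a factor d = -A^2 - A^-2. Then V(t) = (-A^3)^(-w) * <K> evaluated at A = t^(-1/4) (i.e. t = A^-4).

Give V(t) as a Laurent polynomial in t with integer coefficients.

-t^6 + t^5 - 2*t^4 + 3*t^3 - 2*t^2 + 3*t - 1 + t^-1 - t^-2

Derivation:
The presented braid s2 s2 s2 s1^-1 s1^-1 s1^-1 s2 s2 s3^-1 on 4 strands reduces by inverse Markov moves (closure unchanged at each step):
  Destabilize: the word has the form β·s3^-1 where s3^-1 occurs only as the final letter (β ∈ B_3); drop it and the last strand → 3 strands.
Reduced to β = s2 s2 s2 s1^-1 s1^-1 s1^-1 s2 s2 on 3 strands, 8 crossings.
Compute on β:
Braid: s2 s2 s2 s1^-1 s1^-1 s1^-1 s2 s2 on 3 strands, 8 crossings.
Writhe w = (#positive) - (#negative) = 5 - 3 = 2.
State-sum expansion of <K>. There are 2^8 = 256 states.
Smooth each crossing (0=||, 1=⌣⌢); contribution A^(Σ sign_k(1-2s_k)) * d^(L-1).
Tabulate the states by total A-exponent and number of loops L (A-exp: L × count):
  A^8: L=4 ×1
  A^6: L=3 ×8
  A^4: L=2 ×18, L=4 ×10
  A^2: L=1 ×15, L=3 ×31, L=5 ×10
  A^0: L=2 ×35, L=4 ×30, L=6 ×5
  A^-2: L=3 ×40, L=5 ×15, L=7 ×1
  A^-4: L=4 ×25, L=6 ×3
  A^-6: L=5 ×8
  A^-8: L=6 ×1
Each group contributes A^e * Σ count * d^(L-1):
Powers of d = -A^2 - A^-2: d^2 = A^4 + 2 + A^-4; d^3 = -A^6 - 3*A^2 - 3*A^-2 - A^-6; d^4 = A^8 + 4*A^4 + 6 + 4*A^-4 + A^-8; d^5 = -A^10 - 5*A^6 - 10*A^2 - 10*A^-2 - 5*A^-6 - A^-10; d^6 = A^12 + 6*A^8 + 15*A^4 + 20 + 15*A^-4 + 6*A^-8 + A^-12.
  A^8 * (d^3) = -A^14 - 3*A^10 - 3*A^6 - A^2
  A^6 * (8*d^2) = 8*A^10 + 16*A^6 + 8*A^2
  A^4 * (18*d + 10*d^3) = -10*A^10 - 48*A^6 - 48*A^2 - 10*A^-2
  A^2 * (15 + 31*d^2 + 10*d^4) = 10*A^10 + 71*A^6 + 137*A^2 + 71*A^-2 + 10*A^-6
  A^0 * (35*d + 30*d^3 + 5*d^5) = -5*A^10 - 55*A^6 - 175*A^2 - 175*A^-2 - 55*A^-6 - 5*A^-10
  A^-2 * (40*d^2 + 15*d^4 + d^6) = A^10 + 21*A^6 + 115*A^2 + 190*A^-2 + 115*A^-6 + 21*A^-10 + A^-14
  A^-4 * (25*d^3 + 3*d^5) = -3*A^6 - 40*A^2 - 105*A^-2 - 105*A^-6 - 40*A^-10 - 3*A^-14
  A^-6 * (8*d^4) = 8*A^2 + 32*A^-2 + 48*A^-6 + 32*A^-10 + 8*A^-14
  A^-8 * (d^5) = -A^2 - 5*A^-2 - 10*A^-6 - 10*A^-10 - 5*A^-14 - A^-18
Summing the groups: <K> = -A^14 + A^10 - A^6 + 3*A^2 - 2*A^-2 + 3*A^-6 - 2*A^-10 + A^-14 - A^-18
Normalise by the writhe: (-A^3)^(-w) = (-A^3)^(-2) = A^-6, so f(A) = A^-6 * <K> = -A^8 + A^4 - 1 + 3*A^-4 - 2*A^-8 + 3*A^-12 - 2*A^-16 + A^-20 - A^-24.
Substitute A = t^(-1/4), i.e. A^e → t^(-e/4): V(t) = -t^6 + t^5 - 2*t^4 + 3*t^3 - 2*t^2 + 3*t - 1 + t^-1 - t^-2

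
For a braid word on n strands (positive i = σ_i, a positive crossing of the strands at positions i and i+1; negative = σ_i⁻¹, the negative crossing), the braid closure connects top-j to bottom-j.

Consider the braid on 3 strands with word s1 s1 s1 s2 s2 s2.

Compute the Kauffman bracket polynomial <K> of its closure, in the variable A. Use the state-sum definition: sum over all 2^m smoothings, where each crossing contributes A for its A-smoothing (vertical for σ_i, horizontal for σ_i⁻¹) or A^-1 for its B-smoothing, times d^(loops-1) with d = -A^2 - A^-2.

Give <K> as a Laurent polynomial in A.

Braid: s1 s1 s1 s2 s2 s2 on 3 strands, 6 crossings.
Writhe w = (#positive) - (#negative) = 6 - 0 = 6.
Enumerate smoothing states for the bracket polynomial. There are 2^6 = 64 states.
For each crossing: s=0 is the vertical smoothing, s=1 horizontal. Crossing k contributes A^(sign_k * (1 - 2*s_k)); loop factor d = -A^2 - A^-2.
Tabulate the states by total A-exponent and number of loops L (A-exp: L × count):
  A^6: L=3 ×1
  A^4: L=2 ×6
  A^2: L=1 ×9, L=3 ×6
  A^0: L=2 ×18, L=4 ×2
  A^-2: L=3 ×15
  A^-4: L=4 ×6
  A^-6: L=5 ×1
Each group contributes A^e * Σ count * d^(L-1):
Powers of d = -A^2 - A^-2: d^2 = A^4 + 2 + A^-4; d^3 = -A^6 - 3*A^2 - 3*A^-2 - A^-6; d^4 = A^8 + 4*A^4 + 6 + 4*A^-4 + A^-8.
  A^6 * (d^2) = A^10 + 2*A^6 + A^2
  A^4 * (6*d) = -6*A^6 - 6*A^2
  A^2 * (9 + 6*d^2) = 6*A^6 + 21*A^2 + 6*A^-2
  A^0 * (18*d + 2*d^3) = -2*A^6 - 24*A^2 - 24*A^-2 - 2*A^-6
  A^-2 * (15*d^2) = 15*A^2 + 30*A^-2 + 15*A^-6
  A^-4 * (6*d^3) = -6*A^2 - 18*A^-2 - 18*A^-6 - 6*A^-10
  A^-6 * (d^4) = A^2 + 4*A^-2 + 6*A^-6 + 4*A^-10 + A^-14
Summing the groups: <K> = A^10 + 2*A^2 - 2*A^-2 + A^-6 - 2*A^-10 + A^-14

Answer: A^10 + 2*A^2 - 2*A^-2 + A^-6 - 2*A^-10 + A^-14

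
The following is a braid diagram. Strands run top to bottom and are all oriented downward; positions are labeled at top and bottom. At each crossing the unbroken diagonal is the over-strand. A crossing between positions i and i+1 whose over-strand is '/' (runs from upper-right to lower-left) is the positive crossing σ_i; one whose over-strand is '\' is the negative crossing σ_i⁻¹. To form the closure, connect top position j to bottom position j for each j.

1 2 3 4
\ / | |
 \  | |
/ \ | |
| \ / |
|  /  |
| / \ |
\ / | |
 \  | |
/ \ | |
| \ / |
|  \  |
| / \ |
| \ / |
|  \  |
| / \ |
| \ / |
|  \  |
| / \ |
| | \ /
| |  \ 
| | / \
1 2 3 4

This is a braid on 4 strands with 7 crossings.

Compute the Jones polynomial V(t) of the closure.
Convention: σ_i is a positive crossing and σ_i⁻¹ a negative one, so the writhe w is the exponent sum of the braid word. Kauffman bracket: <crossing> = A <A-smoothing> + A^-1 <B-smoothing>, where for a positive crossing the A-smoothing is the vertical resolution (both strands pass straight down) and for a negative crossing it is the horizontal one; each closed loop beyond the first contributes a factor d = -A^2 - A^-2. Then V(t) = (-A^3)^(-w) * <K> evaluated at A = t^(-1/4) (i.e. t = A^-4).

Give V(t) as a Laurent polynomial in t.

t^-1 - t^-2 + 2*t^-3 - t^-4 + t^-5 - t^-6

Derivation:
Reading the diagram top to bottom ('/'-over between positions i,i+1 = s_i, '\'-over = s_i^-1): braid word = s1^-1 s2 s1^-1 s2^-1 s2^-1 s2^-1 s3^-1.
The presented braid s1^-1 s2 s1^-1 s2^-1 s2^-1 s2^-1 s3^-1 on 4 strands reduces by inverse Markov moves (closure unchanged at each step):
  Destabilize: the word has the form β·s3^-1 where s3^-1 occurs only as the final letter (β ∈ B_3); drop it and the last strand → 3 strands.
Reduced to β = s1^-1 s2 s1^-1 s2^-1 s2^-1 s2^-1 on 3 strands, 6 crossings.
Compute on β:
Braid: s1^-1 s2 s1^-1 s2^-1 s2^-1 s2^-1 on 3 strands, 6 crossings.
Writhe w = (#positive) - (#negative) = 1 - 5 = -4.
State-sum expansion of <K>. There are 2^6 = 64 states.
Each crossing splits two ways (0=vertical, 1=horizontal). The state's weight is A^(#A-smoothings - #B-smoothings) * d^(loops - 1).
Tabulate the states by total A-exponent and number of loops L (A-exp: L × count):
  A^6: L=4 ×1
  A^4: L=3 ×6
  A^2: L=2 ×12, L=4 ×3
  A^0: L=1 ×9, L=3 ×10, L=5 ×1
  A^-2: L=2 ×12, L=4 ×3
  A^-4: L=1 ×2, L=3 ×4
  A^-6: L=2 ×1
Each group contributes A^e * Σ count * d^(L-1):
Powers of d = -A^2 - A^-2: d^2 = A^4 + 2 + A^-4; d^3 = -A^6 - 3*A^2 - 3*A^-2 - A^-6; d^4 = A^8 + 4*A^4 + 6 + 4*A^-4 + A^-8.
  A^6 * (d^3) = -A^12 - 3*A^8 - 3*A^4 - 1
  A^4 * (6*d^2) = 6*A^8 + 12*A^4 + 6
  A^2 * (12*d + 3*d^3) = -3*A^8 - 21*A^4 - 21 - 3*A^-4
  A^0 * (9 + 10*d^2 + d^4) = A^8 + 14*A^4 + 35 + 14*A^-4 + A^-8
  A^-2 * (12*d + 3*d^3) = -3*A^4 - 21 - 21*A^-4 - 3*A^-8
  A^-4 * (2 + 4*d^2) = 4 + 10*A^-4 + 4*A^-8
  A^-6 * (d) = -A^-4 - A^-8
Summing the groups: <K> = -A^12 + A^8 - A^4 + 2 - A^-4 + A^-8
Normalise by the writhe: (-A^3)^(-w) = (-A^3)^(4) = A^12, so f(A) = A^12 * <K> = -A^24 + A^20 - A^16 + 2*A^12 - A^8 + A^4.
Substitute A = t^(-1/4), i.e. A^e → t^(-e/4): V(t) = t^-1 - t^-2 + 2*t^-3 - t^-4 + t^-5 - t^-6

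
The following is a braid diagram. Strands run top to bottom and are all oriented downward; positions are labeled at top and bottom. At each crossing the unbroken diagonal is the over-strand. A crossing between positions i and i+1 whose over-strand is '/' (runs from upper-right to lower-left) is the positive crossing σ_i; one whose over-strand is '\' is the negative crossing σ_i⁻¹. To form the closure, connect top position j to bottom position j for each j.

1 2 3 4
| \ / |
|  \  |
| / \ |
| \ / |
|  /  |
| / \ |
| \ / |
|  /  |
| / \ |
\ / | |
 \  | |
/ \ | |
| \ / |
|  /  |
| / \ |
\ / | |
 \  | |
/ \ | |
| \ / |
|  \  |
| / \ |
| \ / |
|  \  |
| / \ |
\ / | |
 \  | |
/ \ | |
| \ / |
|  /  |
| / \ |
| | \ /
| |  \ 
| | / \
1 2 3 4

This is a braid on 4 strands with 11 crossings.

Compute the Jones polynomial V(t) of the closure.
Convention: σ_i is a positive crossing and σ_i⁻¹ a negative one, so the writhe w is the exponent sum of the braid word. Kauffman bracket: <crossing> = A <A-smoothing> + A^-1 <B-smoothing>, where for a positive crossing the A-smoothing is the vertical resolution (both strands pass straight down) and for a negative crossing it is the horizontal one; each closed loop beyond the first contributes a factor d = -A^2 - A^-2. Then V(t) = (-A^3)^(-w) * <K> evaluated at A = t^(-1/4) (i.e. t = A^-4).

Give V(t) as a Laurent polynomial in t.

Reading the diagram top to bottom ('/'-over between positions i,i+1 = s_i, '\'-over = s_i^-1): braid word = s2^-1 s2 s2 s1^-1 s2 s1^-1 s2^-1 s2^-1 s1^-1 s2 s3^-1.
The presented braid s2^-1 s2 s2 s1^-1 s2 s1^-1 s2^-1 s2^-1 s1^-1 s2 s3^-1 on 4 strands reduces by inverse Markov moves (closure unchanged at each step):
  Destabilize: the word has the form β·s3^-1 where s3^-1 occurs only as the final letter (β ∈ B_3); drop it and the last strand → 3 strands.
  Deconjugate: the word is γ·β·γ⁻¹ with γ = s2^-1 (prefix) and γ⁻¹ = s2 (suffix); strip both.
Reduced to β = s2 s2 s1^-1 s2 s1^-1 s2^-1 s2^-1 s1^-1 on 3 strands, 8 crossings.
Compute on β:
Braid: s2 s2 s1^-1 s2 s1^-1 s2^-1 s2^-1 s1^-1 on 3 strands, 8 crossings.
Writhe w = (#positive) - (#negative) = 3 - 5 = -2.
Enumerate smoothing states for the bracket polynomial. There are 2^8 = 256 states.
For each crossing: s=0 is the vertical smoothing, s=1 horizontal. Crossing k contributes A^(sign_k * (1 - 2*s_k)); loop factor d = -A^2 - A^-2.
Tabulate the states by total A-exponent and number of loops L (A-exp: L × count):
  A^8: L=4 ×1
  A^6: L=3 ×8
  A^4: L=2 ×23, L=4 ×5
  A^2: L=1 ×22, L=3 ×33, L=5 ×1
  A^0: L=2 ×52, L=4 ×18
  A^-2: L=1 ×13, L=3 ×37, L=5 ×6
  A^-4: L=2 ×14, L=4 ×13, L=6 ×1
  A^-6: L=3 ×6, L=5 ×2
  A^-8: L=4 ×1
Each group contributes A^e * Σ count * d^(L-1):
Powers of d = -A^2 - A^-2: d^2 = A^4 + 2 + A^-4; d^3 = -A^6 - 3*A^2 - 3*A^-2 - A^-6; d^4 = A^8 + 4*A^4 + 6 + 4*A^-4 + A^-8; d^5 = -A^10 - 5*A^6 - 10*A^2 - 10*A^-2 - 5*A^-6 - A^-10.
  A^8 * (d^3) = -A^14 - 3*A^10 - 3*A^6 - A^2
  A^6 * (8*d^2) = 8*A^10 + 16*A^6 + 8*A^2
  A^4 * (23*d + 5*d^3) = -5*A^10 - 38*A^6 - 38*A^2 - 5*A^-2
  A^2 * (22 + 33*d^2 + d^4) = A^10 + 37*A^6 + 94*A^2 + 37*A^-2 + A^-6
  A^0 * (52*d + 18*d^3) = -18*A^6 - 106*A^2 - 106*A^-2 - 18*A^-6
  A^-2 * (13 + 37*d^2 + 6*d^4) = 6*A^6 + 61*A^2 + 123*A^-2 + 61*A^-6 + 6*A^-10
  A^-4 * (14*d + 13*d^3 + d^5) = -A^6 - 18*A^2 - 63*A^-2 - 63*A^-6 - 18*A^-10 - A^-14
  A^-6 * (6*d^2 + 2*d^4) = 2*A^2 + 14*A^-2 + 24*A^-6 + 14*A^-10 + 2*A^-14
  A^-8 * (d^3) = -A^-2 - 3*A^-6 - 3*A^-10 - A^-14
Summing the groups: <K> = -A^14 + A^10 - A^6 + 2*A^2 - A^-2 + 2*A^-6 - A^-10
Normalise by the writhe: (-A^3)^(-w) = (-A^3)^(2) = A^6, so f(A) = A^6 * <K> = -A^20 + A^16 - A^12 + 2*A^8 - A^4 + 2 - A^-4.
Substitute A = t^(-1/4), i.e. A^e → t^(-e/4): V(t) = -t + 2 - t^-1 + 2*t^-2 - t^-3 + t^-4 - t^-5

Answer: -t + 2 - t^-1 + 2*t^-2 - t^-3 + t^-4 - t^-5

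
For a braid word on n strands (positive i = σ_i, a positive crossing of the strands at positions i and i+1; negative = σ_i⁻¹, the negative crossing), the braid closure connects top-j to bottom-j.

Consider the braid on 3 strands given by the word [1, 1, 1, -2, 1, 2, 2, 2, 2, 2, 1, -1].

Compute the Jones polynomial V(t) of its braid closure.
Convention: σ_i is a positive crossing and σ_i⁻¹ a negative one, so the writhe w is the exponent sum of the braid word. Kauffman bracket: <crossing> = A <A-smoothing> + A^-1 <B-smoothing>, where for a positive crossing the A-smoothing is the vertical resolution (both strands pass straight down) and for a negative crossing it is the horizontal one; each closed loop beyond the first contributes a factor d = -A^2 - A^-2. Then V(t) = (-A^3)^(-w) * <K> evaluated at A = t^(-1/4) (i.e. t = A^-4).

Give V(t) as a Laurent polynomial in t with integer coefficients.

The presented braid s1 s1 s1 s2^-1 s1 s2 s2 s2 s2 s2 s1 s1^-1 on 3 strands reduces by inverse Markov moves (closure unchanged at each step):
  Deconjugate: the word is γ·β·γ⁻¹ with γ = s1 (prefix) and γ⁻¹ = s1^-1 (suffix); strip both.
Reduced to β = s1 s1 s2^-1 s1 s2 s2 s2 s2 s2 s1 on 3 strands, 10 crossings.
Compute on β:
Braid: s1 s1 s2^-1 s1 s2 s2 s2 s2 s2 s1 on 3 strands, 10 crossings.
Writhe w = (#positive) - (#negative) = 9 - 1 = 8.
Computing the Kauffman bracket via state sum. There are 2^10 = 1024 states.
For each crossing: s=0 is the vertical smoothing, s=1 horizontal. Crossing k contributes A^(sign_k * (1 - 2*s_k)); loop factor d = -A^2 - A^-2.
Tabulate the states by total A-exponent and number of loops L (A-exp: L × count):
  A^10: L=2 ×1
  A^8: L=1 ×4, L=3 ×6
  A^6: L=2 ×35, L=4 ×10
  A^4: L=1 ×35, L=3 ×75, L=5 ×10
  A^2: L=2 ×115, L=4 ×90, L=6 ×5
  A^0: L=3 ×185, L=5 ×66, L=7 ×1
  A^-2: L=4 ×180, L=6 ×30
  A^-4: L=5 ×112, L=7 ×8
  A^-6: L=6 ×44, L=8 ×1
  A^-8: L=7 ×10
  A^-10: L=8 ×1
Each group contributes A^e * Σ count * d^(L-1):
Powers of d = -A^2 - A^-2: d^2 = A^4 + 2 + A^-4; d^3 = -A^6 - 3*A^2 - 3*A^-2 - A^-6; d^4 = A^8 + 4*A^4 + 6 + 4*A^-4 + A^-8; d^5 = -A^10 - 5*A^6 - 10*A^2 - 10*A^-2 - 5*A^-6 - A^-10; d^6 = A^12 + 6*A^8 + 15*A^4 + 20 + 15*A^-4 + 6*A^-8 + A^-12; d^7 = -A^14 - 7*A^10 - 21*A^6 - 35*A^2 - 35*A^-2 - 21*A^-6 - 7*A^-10 - A^-14.
  A^10 * (d) = -A^12 - A^8
  A^8 * (4 + 6*d^2) = 6*A^12 + 16*A^8 + 6*A^4
  A^6 * (35*d + 10*d^3) = -10*A^12 - 65*A^8 - 65*A^4 - 10
  A^4 * (35 + 75*d^2 + 10*d^4) = 10*A^12 + 115*A^8 + 245*A^4 + 115 + 10*A^-4
  A^2 * (115*d + 90*d^3 + 5*d^5) = -5*A^12 - 115*A^8 - 435*A^4 - 435 - 115*A^-4 - 5*A^-8
  A^0 * (185*d^2 + 66*d^4 + d^6) = A^12 + 72*A^8 + 464*A^4 + 786 + 464*A^-4 + 72*A^-8 + A^-12
  A^-2 * (180*d^3 + 30*d^5) = -30*A^8 - 330*A^4 - 840 - 840*A^-4 - 330*A^-8 - 30*A^-12
  A^-4 * (112*d^4 + 8*d^6) = 8*A^8 + 160*A^4 + 568 + 832*A^-4 + 568*A^-8 + 160*A^-12 + 8*A^-16
  A^-6 * (44*d^5 + d^7) = -A^8 - 51*A^4 - 241 - 475*A^-4 - 475*A^-8 - 241*A^-12 - 51*A^-16 - A^-20
  A^-8 * (10*d^6) = 10*A^4 + 60 + 150*A^-4 + 200*A^-8 + 150*A^-12 + 60*A^-16 + 10*A^-20
  A^-10 * (d^7) = -A^4 - 7 - 21*A^-4 - 35*A^-8 - 35*A^-12 - 21*A^-16 - 7*A^-20 - A^-24
Summing the groups: <K> = A^12 - A^8 + 3*A^4 - 4 + 5*A^-4 - 5*A^-8 + 5*A^-12 - 4*A^-16 + 2*A^-20 - A^-24
Normalise by the writhe: (-A^3)^(-w) = (-A^3)^(-8) = A^-24, so f(A) = A^-24 * <K> = A^-12 - A^-16 + 3*A^-20 - 4*A^-24 + 5*A^-28 - 5*A^-32 + 5*A^-36 - 4*A^-40 + 2*A^-44 - A^-48.
Substitute A = t^(-1/4), i.e. A^e → t^(-e/4): V(t) = -t^12 + 2*t^11 - 4*t^10 + 5*t^9 - 5*t^8 + 5*t^7 - 4*t^6 + 3*t^5 - t^4 + t^3

Answer: -t^12 + 2*t^11 - 4*t^10 + 5*t^9 - 5*t^8 + 5*t^7 - 4*t^6 + 3*t^5 - t^4 + t^3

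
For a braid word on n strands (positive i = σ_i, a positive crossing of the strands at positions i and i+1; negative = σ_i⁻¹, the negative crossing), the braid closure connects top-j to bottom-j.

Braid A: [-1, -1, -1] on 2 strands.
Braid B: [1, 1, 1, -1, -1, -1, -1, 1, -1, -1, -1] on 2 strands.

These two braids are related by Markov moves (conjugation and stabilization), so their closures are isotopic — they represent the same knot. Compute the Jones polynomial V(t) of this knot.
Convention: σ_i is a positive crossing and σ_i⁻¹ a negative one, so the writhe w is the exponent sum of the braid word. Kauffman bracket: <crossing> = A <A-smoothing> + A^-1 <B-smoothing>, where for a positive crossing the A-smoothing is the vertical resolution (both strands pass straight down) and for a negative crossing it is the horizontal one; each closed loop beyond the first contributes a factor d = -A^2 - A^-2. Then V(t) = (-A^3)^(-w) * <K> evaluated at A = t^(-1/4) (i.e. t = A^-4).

Markov-equivalent braids have isotopic closures, hence identical knot invariants. Strip the Markov moves from each word to reach a common short braid β, then compute V(t) once on β.
Braid A: s1^-1 s1^-1 s1^-1 on 2 strands has no conjugating prefix/suffix or stabilization to strip; take β = s1^-1 s1^-1 s1^-1.
Braid B: s1 s1 s1 s1^-1 s1^-1 s1^-1 s1^-1 s1 s1^-1 s1^-1 s1^-1 on 2 strands reduces by inverse Markov moves (closure unchanged at each step):
  Deconjugate: the word is γ·β·γ⁻¹ with γ = s1 s1 (prefix) and γ⁻¹ = s1^-1 s1^-1 (suffix); strip both.
  Deconjugate: the word is γ·β·γ⁻¹ with γ = s1 s1^-1 (prefix) and γ⁻¹ = s1 s1^-1 (suffix); strip both.
Reduced to β = s1^-1 s1^-1 s1^-1 on 2 strands, 3 crossings.
Both give the same β = s1^-1 s1^-1 s1^-1 on 2 strands, so one state sum suffices:
Braid: s1^-1 s1^-1 s1^-1 on 2 strands, 3 crossings.
Writhe w = (#positive) - (#negative) = 0 - 3 = -3.
Computing the Kauffman bracket via state sum. There are 2^3 = 8 states.
Smooth each crossing (0=||, 1=⌣⌢); contribution A^(Σ sign_k(1-2s_k)) * d^(L-1).
  state 000: A-exp=-3, loops=2, term = A^-3 * d^1
  state 001: A-exp=-1, loops=1, term = A^-1 * d^0
  state 010: A-exp=-1, loops=1, term = A^-1 * d^0
  state 011: A-exp=+1, loops=2, term = A^1 * d^1
  state 100: A-exp=-1, loops=1, term = A^-1 * d^0
  state 101: A-exp=+1, loops=2, term = A^1 * d^1
  state 110: A-exp=+1, loops=2, term = A^1 * d^1
  state 111: A-exp=+3, loops=3, term = A^3 * d^2
Collect the terms by A-exponent (count of states per loop number):
Powers of d = -A^2 - A^-2: d^2 = A^4 + 2 + A^-4.
  A^3 * (d^2) = A^7 + 2*A^3 + A^-1
  A^1 * (3*d) = -3*A^3 - 3*A^-1
  A^-1 * (3) = 3*A^-1
  A^-3 * (d) = -A^-1 - A^-5
Summing the groups: <K> = A^7 - A^3 - A^-5
Normalise by the writhe: (-A^3)^(-w) = (-A^3)^(3) = -A^9, so f(A) = -A^9 * <K> = -A^16 + A^12 + A^4.
Substitute A = t^(-1/4), i.e. A^e → t^(-e/4): V(t) = t^-1 + t^-3 - t^-4

Answer: t^-1 + t^-3 - t^-4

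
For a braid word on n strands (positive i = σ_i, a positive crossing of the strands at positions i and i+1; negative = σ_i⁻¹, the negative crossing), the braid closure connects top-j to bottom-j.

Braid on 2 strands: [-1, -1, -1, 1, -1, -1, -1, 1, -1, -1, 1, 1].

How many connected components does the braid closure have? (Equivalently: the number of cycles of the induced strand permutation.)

Track the strand permutation on 2 strands, starting from identity.
  step 1: s1^-1 swaps positions 1,2 -> [2 1]
  step 2: s1^-1 swaps positions 1,2 -> [1 2]
  step 3: s1^-1 swaps positions 1,2 -> [2 1]
  step 4: s1 swaps positions 1,2 -> [1 2]
  step 5: s1^-1 swaps positions 1,2 -> [2 1]
  step 6: s1^-1 swaps positions 1,2 -> [1 2]
  step 7: s1^-1 swaps positions 1,2 -> [2 1]
  step 8: s1 swaps positions 1,2 -> [1 2]
  step 9: s1^-1 swaps positions 1,2 -> [2 1]
  step 10: s1^-1 swaps positions 1,2 -> [1 2]
  step 11: s1 swaps positions 1,2 -> [2 1]
  step 12: s1 swaps positions 1,2 -> [1 2]
Final permutation (position -> original strand): [1 2]
Closure components = cycle count of this permutation = 2.

Answer: 2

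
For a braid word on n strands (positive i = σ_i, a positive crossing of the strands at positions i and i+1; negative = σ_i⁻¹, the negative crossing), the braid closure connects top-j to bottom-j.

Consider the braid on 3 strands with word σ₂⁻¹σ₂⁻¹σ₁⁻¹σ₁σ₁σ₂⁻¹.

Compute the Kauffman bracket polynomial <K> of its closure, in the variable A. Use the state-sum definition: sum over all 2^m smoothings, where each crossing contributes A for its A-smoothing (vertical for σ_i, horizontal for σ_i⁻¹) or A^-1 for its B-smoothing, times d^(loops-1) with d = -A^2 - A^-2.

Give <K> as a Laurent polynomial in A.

-A^10 + A^6 + A^-2

Derivation:
First cancel adjacent σ_i σ_i⁻¹ pairs (Reidemeister II — same braid, same closure): s2^-1 s2^-1 s1^-1 s1 s1 s2^-1 → s2^-1 s2^-1 s1 s2^-1.
Braid: s2^-1 s2^-1 s1 s2^-1 on 3 strands, 4 crossings.
Writhe w = (#positive) - (#negative) = 1 - 3 = -2.
Enumerate smoothing states for the bracket polynomial. There are 2^4 = 16 states.
For each crossing: s=0 is the vertical smoothing, s=1 horizontal. Crossing k contributes A^(sign_k * (1 - 2*s_k)); loop factor d = -A^2 - A^-2.
  state 0000: A-exp=-2, loops=3, term = A^-2 * d^2
  state 0001: A-exp=+0, loops=2, term = A^0 * d^1
  state 0010: A-exp=-4, loops=2, term = A^-4 * d^1
  state 0011: A-exp=-2, loops=1, term = A^-2 * d^0
  state 0100: A-exp=+0, loops=2, term = A^0 * d^1
  state 0101: A-exp=+2, loops=3, term = A^2 * d^2
  state 0110: A-exp=-2, loops=1, term = A^-2 * d^0
  state 0111: A-exp=+0, loops=2, term = A^0 * d^1
  state 1000: A-exp=+0, loops=2, term = A^0 * d^1
  state 1001: A-exp=+2, loops=3, term = A^2 * d^2
  state 1010: A-exp=-2, loops=1, term = A^-2 * d^0
  state 1011: A-exp=+0, loops=2, term = A^0 * d^1
  state 1100: A-exp=+2, loops=3, term = A^2 * d^2
  state 1101: A-exp=+4, loops=4, term = A^4 * d^3
  state 1110: A-exp=+0, loops=2, term = A^0 * d^1
  state 1111: A-exp=+2, loops=3, term = A^2 * d^2
Collect the terms by A-exponent (count of states per loop number):
Powers of d = -A^2 - A^-2: d^2 = A^4 + 2 + A^-4; d^3 = -A^6 - 3*A^2 - 3*A^-2 - A^-6.
  A^4 * (d^3) = -A^10 - 3*A^6 - 3*A^2 - A^-2
  A^2 * (4*d^2) = 4*A^6 + 8*A^2 + 4*A^-2
  A^0 * (6*d) = -6*A^2 - 6*A^-2
  A^-2 * (3 + d^2) = A^2 + 5*A^-2 + A^-6
  A^-4 * (d) = -A^-2 - A^-6
Summing the groups: <K> = -A^10 + A^6 + A^-2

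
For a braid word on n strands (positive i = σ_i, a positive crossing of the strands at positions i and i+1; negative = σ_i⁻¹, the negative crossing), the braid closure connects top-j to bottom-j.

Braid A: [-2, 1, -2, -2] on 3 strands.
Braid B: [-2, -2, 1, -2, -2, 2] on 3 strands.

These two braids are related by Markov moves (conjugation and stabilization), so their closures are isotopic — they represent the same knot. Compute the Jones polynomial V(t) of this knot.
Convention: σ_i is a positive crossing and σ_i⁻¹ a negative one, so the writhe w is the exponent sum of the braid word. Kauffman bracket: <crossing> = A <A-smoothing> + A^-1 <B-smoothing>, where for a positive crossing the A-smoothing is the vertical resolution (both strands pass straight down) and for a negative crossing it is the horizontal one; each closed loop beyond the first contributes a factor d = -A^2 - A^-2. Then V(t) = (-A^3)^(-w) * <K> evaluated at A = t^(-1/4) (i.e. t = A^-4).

Markov-equivalent braids have isotopic closures, hence identical knot invariants. Strip the Markov moves from each word to reach a common short braid β, then compute V(t) once on β.
Braid A: s2^-1 s1 s2^-1 s2^-1 on 3 strands has no conjugating prefix/suffix or stabilization to strip; take β = s2^-1 s1 s2^-1 s2^-1.
Braid B: s2^-1 s2^-1 s1 s2^-1 s2^-1 s2 on 3 strands reduces by inverse Markov moves (closure unchanged at each step):
  Deconjugate: the word is γ·β·γ⁻¹ with γ = s2^-1 (prefix) and γ⁻¹ = s2 (suffix); strip both.
Reduced to β = s2^-1 s1 s2^-1 s2^-1 on 3 strands, 4 crossings.
Both give the same β = s2^-1 s1 s2^-1 s2^-1 on 3 strands, so one state sum suffices:
Braid: s2^-1 s1 s2^-1 s2^-1 on 3 strands, 4 crossings.
Writhe w = (#positive) - (#negative) = 1 - 3 = -2.
State-sum expansion of <K>. There are 2^4 = 16 states.
For each crossing: s=0 is the vertical smoothing, s=1 horizontal. Crossing k contributes A^(sign_k * (1 - 2*s_k)); loop factor d = -A^2 - A^-2.
  state 0000: A-exp=-2, loops=3, term = A^-2 * d^2
  state 0001: A-exp=+0, loops=2, term = A^0 * d^1
  state 0010: A-exp=+0, loops=2, term = A^0 * d^1
  state 0011: A-exp=+2, loops=3, term = A^2 * d^2
  state 0100: A-exp=-4, loops=2, term = A^-4 * d^1
  state 0101: A-exp=-2, loops=1, term = A^-2 * d^0
  state 0110: A-exp=-2, loops=1, term = A^-2 * d^0
  state 0111: A-exp=+0, loops=2, term = A^0 * d^1
  state 1000: A-exp=+0, loops=2, term = A^0 * d^1
  state 1001: A-exp=+2, loops=3, term = A^2 * d^2
  state 1010: A-exp=+2, loops=3, term = A^2 * d^2
  state 1011: A-exp=+4, loops=4, term = A^4 * d^3
  state 1100: A-exp=-2, loops=1, term = A^-2 * d^0
  state 1101: A-exp=+0, loops=2, term = A^0 * d^1
  state 1110: A-exp=+0, loops=2, term = A^0 * d^1
  state 1111: A-exp=+2, loops=3, term = A^2 * d^2
Collect the terms by A-exponent (count of states per loop number):
Powers of d = -A^2 - A^-2: d^2 = A^4 + 2 + A^-4; d^3 = -A^6 - 3*A^2 - 3*A^-2 - A^-6.
  A^4 * (d^3) = -A^10 - 3*A^6 - 3*A^2 - A^-2
  A^2 * (4*d^2) = 4*A^6 + 8*A^2 + 4*A^-2
  A^0 * (6*d) = -6*A^2 - 6*A^-2
  A^-2 * (3 + d^2) = A^2 + 5*A^-2 + A^-6
  A^-4 * (d) = -A^-2 - A^-6
Summing the groups: <K> = -A^10 + A^6 + A^-2
Normalise by the writhe: (-A^3)^(-w) = (-A^3)^(2) = A^6, so f(A) = A^6 * <K> = -A^16 + A^12 + A^4.
Substitute A = t^(-1/4), i.e. A^e → t^(-e/4): V(t) = t^-1 + t^-3 - t^-4

Answer: t^-1 + t^-3 - t^-4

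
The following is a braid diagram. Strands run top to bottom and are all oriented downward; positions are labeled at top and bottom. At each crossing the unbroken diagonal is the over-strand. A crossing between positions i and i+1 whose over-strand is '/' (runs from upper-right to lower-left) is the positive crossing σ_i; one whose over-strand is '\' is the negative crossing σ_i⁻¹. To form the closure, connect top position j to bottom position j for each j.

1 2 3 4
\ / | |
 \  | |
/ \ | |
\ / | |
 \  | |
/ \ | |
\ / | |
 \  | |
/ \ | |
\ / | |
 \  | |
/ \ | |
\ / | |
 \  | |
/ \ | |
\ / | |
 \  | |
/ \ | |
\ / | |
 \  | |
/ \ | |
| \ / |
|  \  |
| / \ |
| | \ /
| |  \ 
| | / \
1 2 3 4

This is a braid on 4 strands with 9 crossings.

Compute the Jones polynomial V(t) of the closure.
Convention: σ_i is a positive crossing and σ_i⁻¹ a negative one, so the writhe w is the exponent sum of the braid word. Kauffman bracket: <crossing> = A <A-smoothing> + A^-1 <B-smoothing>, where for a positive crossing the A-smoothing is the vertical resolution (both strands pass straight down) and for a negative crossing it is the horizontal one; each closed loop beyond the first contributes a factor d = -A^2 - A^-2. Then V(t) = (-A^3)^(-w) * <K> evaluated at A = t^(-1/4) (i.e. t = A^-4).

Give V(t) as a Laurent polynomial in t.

t^-3 + t^-5 - t^-6 + t^-7 - t^-8 + t^-9 - t^-10

Derivation:
Reading the diagram top to bottom ('/'-over between positions i,i+1 = s_i, '\'-over = s_i^-1): braid word = s1^-1 s1^-1 s1^-1 s1^-1 s1^-1 s1^-1 s1^-1 s2^-1 s3^-1.
The presented braid s1^-1 s1^-1 s1^-1 s1^-1 s1^-1 s1^-1 s1^-1 s2^-1 s3^-1 on 4 strands reduces by inverse Markov moves (closure unchanged at each step):
  Destabilize: the word has the form β·s3^-1 where s3^-1 occurs only as the final letter (β ∈ B_3); drop it and the last strand → 3 strands.
  Destabilize: the word has the form β·s2^-1 where s2^-1 occurs only as the final letter (β ∈ B_2); drop it and the last strand → 2 strands.
Reduced to β = s1^-1 s1^-1 s1^-1 s1^-1 s1^-1 s1^-1 s1^-1 on 2 strands, 7 crossings.
Compute on β:
Braid: s1^-1 s1^-1 s1^-1 s1^-1 s1^-1 s1^-1 s1^-1 on 2 strands, 7 crossings.
Writhe w = (#positive) - (#negative) = 0 - 7 = -7.
State-sum expansion of <K>. There are 2^7 = 128 states.
Smooth each crossing (0=||, 1=⌣⌢); contribution A^(Σ sign_k(1-2s_k)) * d^(L-1).
Tabulate the states by total A-exponent and number of loops L (A-exp: L × count):
  A^7: L=7 ×1
  A^5: L=6 ×7
  A^3: L=5 ×21
  A^1: L=4 ×35
  A^-1: L=3 ×35
  A^-3: L=2 ×21
  A^-5: L=1 ×7
  A^-7: L=2 ×1
Each group contributes A^e * Σ count * d^(L-1):
Powers of d = -A^2 - A^-2: d^2 = A^4 + 2 + A^-4; d^3 = -A^6 - 3*A^2 - 3*A^-2 - A^-6; d^4 = A^8 + 4*A^4 + 6 + 4*A^-4 + A^-8; d^5 = -A^10 - 5*A^6 - 10*A^2 - 10*A^-2 - 5*A^-6 - A^-10; d^6 = A^12 + 6*A^8 + 15*A^4 + 20 + 15*A^-4 + 6*A^-8 + A^-12.
  A^7 * (d^6) = A^19 + 6*A^15 + 15*A^11 + 20*A^7 + 15*A^3 + 6*A^-1 + A^-5
  A^5 * (7*d^5) = -7*A^15 - 35*A^11 - 70*A^7 - 70*A^3 - 35*A^-1 - 7*A^-5
  A^3 * (21*d^4) = 21*A^11 + 84*A^7 + 126*A^3 + 84*A^-1 + 21*A^-5
  A^1 * (35*d^3) = -35*A^7 - 105*A^3 - 105*A^-1 - 35*A^-5
  A^-1 * (35*d^2) = 35*A^3 + 70*A^-1 + 35*A^-5
  A^-3 * (21*d) = -21*A^-1 - 21*A^-5
  A^-5 * (7) = 7*A^-5
  A^-7 * (d) = -A^-5 - A^-9
Summing the groups: <K> = A^19 - A^15 + A^11 - A^7 + A^3 - A^-1 - A^-9
Normalise by the writhe: (-A^3)^(-w) = (-A^3)^(7) = -A^21, so f(A) = -A^21 * <K> = -A^40 + A^36 - A^32 + A^28 - A^24 + A^20 + A^12.
Substitute A = t^(-1/4), i.e. A^e → t^(-e/4): V(t) = t^-3 + t^-5 - t^-6 + t^-7 - t^-8 + t^-9 - t^-10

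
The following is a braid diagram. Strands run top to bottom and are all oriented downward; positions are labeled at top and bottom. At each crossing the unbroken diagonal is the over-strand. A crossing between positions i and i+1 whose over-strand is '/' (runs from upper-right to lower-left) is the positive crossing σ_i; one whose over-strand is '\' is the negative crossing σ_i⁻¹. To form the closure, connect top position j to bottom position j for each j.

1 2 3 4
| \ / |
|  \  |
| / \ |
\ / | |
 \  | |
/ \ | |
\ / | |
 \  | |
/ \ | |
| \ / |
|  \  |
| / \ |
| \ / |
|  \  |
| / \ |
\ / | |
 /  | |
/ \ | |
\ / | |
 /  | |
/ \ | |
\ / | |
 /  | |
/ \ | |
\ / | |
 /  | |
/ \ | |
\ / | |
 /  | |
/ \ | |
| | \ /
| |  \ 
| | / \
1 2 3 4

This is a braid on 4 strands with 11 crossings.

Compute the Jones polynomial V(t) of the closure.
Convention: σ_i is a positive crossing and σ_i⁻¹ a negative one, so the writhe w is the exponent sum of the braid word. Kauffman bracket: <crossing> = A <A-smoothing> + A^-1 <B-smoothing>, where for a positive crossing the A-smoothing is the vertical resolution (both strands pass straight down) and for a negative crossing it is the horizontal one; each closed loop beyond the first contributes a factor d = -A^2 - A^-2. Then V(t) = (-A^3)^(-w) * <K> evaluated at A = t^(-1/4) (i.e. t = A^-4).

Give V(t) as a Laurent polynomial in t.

-t^4 + t^3 - t^2 + 2*t - 1 + 2*t^-1 - t^-2 + t^-3 - t^-4

Derivation:
Reading the diagram top to bottom ('/'-over between positions i,i+1 = s_i, '\'-over = s_i^-1): braid word = s2^-1 s1^-1 s1^-1 s2^-1 s2^-1 s1 s1 s1 s1 s1 s3^-1.
The presented braid s2^-1 s1^-1 s1^-1 s2^-1 s2^-1 s1 s1 s1 s1 s1 s3^-1 on 4 strands reduces by inverse Markov moves (closure unchanged at each step):
  Destabilize: the word has the form β·s3^-1 where s3^-1 occurs only as the final letter (β ∈ B_3); drop it and the last strand → 3 strands.
Reduced to β = s2^-1 s1^-1 s1^-1 s2^-1 s2^-1 s1 s1 s1 s1 s1 on 3 strands, 10 crossings.
Compute on β:
Braid: s2^-1 s1^-1 s1^-1 s2^-1 s2^-1 s1 s1 s1 s1 s1 on 3 strands, 10 crossings.
Writhe w = (#positive) - (#negative) = 5 - 5 = 0.
Computing the Kauffman bracket via state sum. There are 2^10 = 1024 states.
Smooth each crossing (0=||, 1=⌣⌢); contribution A^(Σ sign_k(1-2s_k)) * d^(L-1).
Tabulate the states by total A-exponent and number of loops L (A-exp: L × count):
  A^10: L=4 ×1
  A^8: L=3 ×10
  A^6: L=2 ×29, L=4 ×16
  A^4: L=1 ×26, L=3 ×74, L=5 ×20
  A^2: L=2 ×90, L=4 ×105, L=6 ×15
  A^0: L=1 ×15, L=3 ×141, L=5 ×90, L=7 ×6
  A^-2: L=2 ×35, L=4 ×130, L=6 ×44, L=8 ×1
  A^-4: L=3 ×40, L=5 ×69, L=7 ×11
  A^-6: L=4 ×25, L=6 ×19, L=8 ×1
  A^-8: L=5 ×8, L=7 ×2
  A^-10: L=6 ×1
Each group contributes A^e * Σ count * d^(L-1):
Powers of d = -A^2 - A^-2: d^2 = A^4 + 2 + A^-4; d^3 = -A^6 - 3*A^2 - 3*A^-2 - A^-6; d^4 = A^8 + 4*A^4 + 6 + 4*A^-4 + A^-8; d^5 = -A^10 - 5*A^6 - 10*A^2 - 10*A^-2 - 5*A^-6 - A^-10; d^6 = A^12 + 6*A^8 + 15*A^4 + 20 + 15*A^-4 + 6*A^-8 + A^-12; d^7 = -A^14 - 7*A^10 - 21*A^6 - 35*A^2 - 35*A^-2 - 21*A^-6 - 7*A^-10 - A^-14.
  A^10 * (d^3) = -A^16 - 3*A^12 - 3*A^8 - A^4
  A^8 * (10*d^2) = 10*A^12 + 20*A^8 + 10*A^4
  A^6 * (29*d + 16*d^3) = -16*A^12 - 77*A^8 - 77*A^4 - 16
  A^4 * (26 + 74*d^2 + 20*d^4) = 20*A^12 + 154*A^8 + 294*A^4 + 154 + 20*A^-4
  A^2 * (90*d + 105*d^3 + 15*d^5) = -15*A^12 - 180*A^8 - 555*A^4 - 555 - 180*A^-4 - 15*A^-8
  A^0 * (15 + 141*d^2 + 90*d^4 + 6*d^6) = 6*A^12 + 126*A^8 + 591*A^4 + 957 + 591*A^-4 + 126*A^-8 + 6*A^-12
  A^-2 * (35*d + 130*d^3 + 44*d^5 + d^7) = -A^12 - 51*A^8 - 371*A^4 - 900 - 900*A^-4 - 371*A^-8 - 51*A^-12 - A^-16
  A^-4 * (40*d^2 + 69*d^4 + 11*d^6) = 11*A^8 + 135*A^4 + 481 + 714*A^-4 + 481*A^-8 + 135*A^-12 + 11*A^-16
  A^-6 * (25*d^3 + 19*d^5 + d^7) = -A^8 - 26*A^4 - 141 - 300*A^-4 - 300*A^-8 - 141*A^-12 - 26*A^-16 - A^-20
  A^-8 * (8*d^4 + 2*d^6) = 2*A^4 + 20 + 62*A^-4 + 88*A^-8 + 62*A^-12 + 20*A^-16 + 2*A^-20
  A^-10 * (d^5) = -1 - 5*A^-4 - 10*A^-8 - 10*A^-12 - 5*A^-16 - A^-20
Summing the groups: <K> = -A^16 + A^12 - A^8 + 2*A^4 - 1 + 2*A^-4 - A^-8 + A^-12 - A^-16
Normalise by the writhe: (-A^3)^(-w) = (-A^3)^(0) = 1, so f(A) = 1 * <K> = -A^16 + A^12 - A^8 + 2*A^4 - 1 + 2*A^-4 - A^-8 + A^-12 - A^-16.
Substitute A = t^(-1/4), i.e. A^e → t^(-e/4): V(t) = -t^4 + t^3 - t^2 + 2*t - 1 + 2*t^-1 - t^-2 + t^-3 - t^-4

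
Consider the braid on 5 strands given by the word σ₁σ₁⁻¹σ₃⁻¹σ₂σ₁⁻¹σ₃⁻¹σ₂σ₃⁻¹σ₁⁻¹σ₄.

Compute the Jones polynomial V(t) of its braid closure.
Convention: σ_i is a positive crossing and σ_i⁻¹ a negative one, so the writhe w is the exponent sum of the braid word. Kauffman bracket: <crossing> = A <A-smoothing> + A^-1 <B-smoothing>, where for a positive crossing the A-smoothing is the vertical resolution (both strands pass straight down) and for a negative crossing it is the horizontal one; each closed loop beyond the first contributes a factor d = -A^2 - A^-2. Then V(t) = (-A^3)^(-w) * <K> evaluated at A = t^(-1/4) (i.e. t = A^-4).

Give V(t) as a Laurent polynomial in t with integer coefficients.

t - 2 + 3*t^-1 - 3*t^-2 + 4*t^-3 - 3*t^-4 + 2*t^-5 - t^-6

Derivation:
The presented braid s1 s1^-1 s3^-1 s2 s1^-1 s3^-1 s2 s3^-1 s1^-1 s4 on 5 strands reduces by inverse Markov moves (closure unchanged at each step):
  Destabilize: the word has the form β·s4 where s4 occurs only as the final letter (β ∈ B_4); drop it and the last strand → 4 strands.
  Deconjugate: the word is γ·β·γ⁻¹ with γ = s1 (prefix) and γ⁻¹ = s1^-1 (suffix); strip both.
Reduced to β = s1^-1 s3^-1 s2 s1^-1 s3^-1 s2 s3^-1 on 4 strands, 7 crossings.
Compute on β:
Braid: s1^-1 s3^-1 s2 s1^-1 s3^-1 s2 s3^-1 on 4 strands, 7 crossings.
Writhe w = (#positive) - (#negative) = 2 - 5 = -3.
Computing the Kauffman bracket via state sum. There are 2^7 = 128 states.
Each crossing splits two ways (0=vertical, 1=horizontal). The state's weight is A^(#A-smoothings - #B-smoothings) * d^(loops - 1).
Tabulate the states by total A-exponent and number of loops L (A-exp: L × count):
  A^7: L=5 ×1
  A^5: L=4 ×7
  A^3: L=3 ×20, L=5 ×1
  A^1: L=2 ×29, L=4 ×6
  A^-1: L=1 ×19, L=3 ×16
  A^-3: L=2 ×19, L=4 ×2
  A^-5: L=3 ×7
  A^-7: L=4 ×1
Each group contributes A^e * Σ count * d^(L-1):
Powers of d = -A^2 - A^-2: d^2 = A^4 + 2 + A^-4; d^3 = -A^6 - 3*A^2 - 3*A^-2 - A^-6; d^4 = A^8 + 4*A^4 + 6 + 4*A^-4 + A^-8.
  A^7 * (d^4) = A^15 + 4*A^11 + 6*A^7 + 4*A^3 + A^-1
  A^5 * (7*d^3) = -7*A^11 - 21*A^7 - 21*A^3 - 7*A^-1
  A^3 * (20*d^2 + d^4) = A^11 + 24*A^7 + 46*A^3 + 24*A^-1 + A^-5
  A^1 * (29*d + 6*d^3) = -6*A^7 - 47*A^3 - 47*A^-1 - 6*A^-5
  A^-1 * (19 + 16*d^2) = 16*A^3 + 51*A^-1 + 16*A^-5
  A^-3 * (19*d + 2*d^3) = -2*A^3 - 25*A^-1 - 25*A^-5 - 2*A^-9
  A^-5 * (7*d^2) = 7*A^-1 + 14*A^-5 + 7*A^-9
  A^-7 * (d^3) = -A^-1 - 3*A^-5 - 3*A^-9 - A^-13
Summing the groups: <K> = A^15 - 2*A^11 + 3*A^7 - 4*A^3 + 3*A^-1 - 3*A^-5 + 2*A^-9 - A^-13
Normalise by the writhe: (-A^3)^(-w) = (-A^3)^(3) = -A^9, so f(A) = -A^9 * <K> = -A^24 + 2*A^20 - 3*A^16 + 4*A^12 - 3*A^8 + 3*A^4 - 2 + A^-4.
Substitute A = t^(-1/4), i.e. A^e → t^(-e/4): V(t) = t - 2 + 3*t^-1 - 3*t^-2 + 4*t^-3 - 3*t^-4 + 2*t^-5 - t^-6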